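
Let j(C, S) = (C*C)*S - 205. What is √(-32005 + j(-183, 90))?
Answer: 10*√29818 ≈ 1726.8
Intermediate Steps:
j(C, S) = -205 + S*C² (j(C, S) = C²*S - 205 = S*C² - 205 = -205 + S*C²)
√(-32005 + j(-183, 90)) = √(-32005 + (-205 + 90*(-183)²)) = √(-32005 + (-205 + 90*33489)) = √(-32005 + (-205 + 3014010)) = √(-32005 + 3013805) = √2981800 = 10*√29818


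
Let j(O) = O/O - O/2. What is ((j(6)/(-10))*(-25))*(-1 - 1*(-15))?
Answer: -70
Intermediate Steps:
j(O) = 1 - O/2 (j(O) = 1 - O*(½) = 1 - O/2)
((j(6)/(-10))*(-25))*(-1 - 1*(-15)) = (((1 - ½*6)/(-10))*(-25))*(-1 - 1*(-15)) = (((1 - 3)*(-⅒))*(-25))*(-1 + 15) = (-2*(-⅒)*(-25))*14 = ((⅕)*(-25))*14 = -5*14 = -70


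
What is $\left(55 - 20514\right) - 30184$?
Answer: $-50643$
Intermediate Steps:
$\left(55 - 20514\right) - 30184 = -20459 - 30184 = -50643$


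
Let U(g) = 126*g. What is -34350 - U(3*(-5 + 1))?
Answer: -32838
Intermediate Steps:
-34350 - U(3*(-5 + 1)) = -34350 - 126*3*(-5 + 1) = -34350 - 126*3*(-4) = -34350 - 126*(-12) = -34350 - 1*(-1512) = -34350 + 1512 = -32838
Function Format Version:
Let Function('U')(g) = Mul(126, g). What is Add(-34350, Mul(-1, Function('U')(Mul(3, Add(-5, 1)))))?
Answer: -32838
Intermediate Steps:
Add(-34350, Mul(-1, Function('U')(Mul(3, Add(-5, 1))))) = Add(-34350, Mul(-1, Mul(126, Mul(3, Add(-5, 1))))) = Add(-34350, Mul(-1, Mul(126, Mul(3, -4)))) = Add(-34350, Mul(-1, Mul(126, -12))) = Add(-34350, Mul(-1, -1512)) = Add(-34350, 1512) = -32838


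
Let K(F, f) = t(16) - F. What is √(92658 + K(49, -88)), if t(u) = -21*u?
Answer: √92273 ≈ 303.76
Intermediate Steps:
K(F, f) = -336 - F (K(F, f) = -21*16 - F = -336 - F)
√(92658 + K(49, -88)) = √(92658 + (-336 - 1*49)) = √(92658 + (-336 - 49)) = √(92658 - 385) = √92273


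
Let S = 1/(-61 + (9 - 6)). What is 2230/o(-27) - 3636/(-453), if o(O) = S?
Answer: -19529128/151 ≈ -1.2933e+5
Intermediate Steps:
S = -1/58 (S = 1/(-61 + 3) = 1/(-58) = -1/58 ≈ -0.017241)
o(O) = -1/58
2230/o(-27) - 3636/(-453) = 2230/(-1/58) - 3636/(-453) = 2230*(-58) - 3636*(-1/453) = -129340 + 1212/151 = -19529128/151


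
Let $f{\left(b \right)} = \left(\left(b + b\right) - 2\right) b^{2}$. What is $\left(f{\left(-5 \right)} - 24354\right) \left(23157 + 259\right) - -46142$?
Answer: $-577251922$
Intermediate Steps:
$f{\left(b \right)} = b^{2} \left(-2 + 2 b\right)$ ($f{\left(b \right)} = \left(2 b - 2\right) b^{2} = \left(-2 + 2 b\right) b^{2} = b^{2} \left(-2 + 2 b\right)$)
$\left(f{\left(-5 \right)} - 24354\right) \left(23157 + 259\right) - -46142 = \left(2 \left(-5\right)^{2} \left(-1 - 5\right) - 24354\right) \left(23157 + 259\right) - -46142 = \left(2 \cdot 25 \left(-6\right) - 24354\right) 23416 + 46142 = \left(-300 - 24354\right) 23416 + 46142 = \left(-24654\right) 23416 + 46142 = -577298064 + 46142 = -577251922$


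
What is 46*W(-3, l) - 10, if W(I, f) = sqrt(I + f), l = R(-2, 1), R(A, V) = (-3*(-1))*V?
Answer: -10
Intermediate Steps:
R(A, V) = 3*V
l = 3 (l = 3*1 = 3)
46*W(-3, l) - 10 = 46*sqrt(-3 + 3) - 10 = 46*sqrt(0) - 10 = 46*0 - 10 = 0 - 10 = -10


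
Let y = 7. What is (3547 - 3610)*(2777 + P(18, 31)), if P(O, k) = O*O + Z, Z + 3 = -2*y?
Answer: -194292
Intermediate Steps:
Z = -17 (Z = -3 - 2*7 = -3 - 14 = -17)
P(O, k) = -17 + O² (P(O, k) = O*O - 17 = O² - 17 = -17 + O²)
(3547 - 3610)*(2777 + P(18, 31)) = (3547 - 3610)*(2777 + (-17 + 18²)) = -63*(2777 + (-17 + 324)) = -63*(2777 + 307) = -63*3084 = -194292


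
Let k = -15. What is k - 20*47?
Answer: -955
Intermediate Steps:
k - 20*47 = -15 - 20*47 = -15 - 940 = -955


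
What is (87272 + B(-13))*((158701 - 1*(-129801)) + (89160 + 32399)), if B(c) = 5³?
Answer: 35838101217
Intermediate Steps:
B(c) = 125
(87272 + B(-13))*((158701 - 1*(-129801)) + (89160 + 32399)) = (87272 + 125)*((158701 - 1*(-129801)) + (89160 + 32399)) = 87397*((158701 + 129801) + 121559) = 87397*(288502 + 121559) = 87397*410061 = 35838101217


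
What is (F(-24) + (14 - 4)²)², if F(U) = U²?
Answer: 456976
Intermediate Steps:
(F(-24) + (14 - 4)²)² = ((-24)² + (14 - 4)²)² = (576 + 10²)² = (576 + 100)² = 676² = 456976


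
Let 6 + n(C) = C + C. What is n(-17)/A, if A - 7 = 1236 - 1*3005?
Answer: 20/881 ≈ 0.022701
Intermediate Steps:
A = -1762 (A = 7 + (1236 - 1*3005) = 7 + (1236 - 3005) = 7 - 1769 = -1762)
n(C) = -6 + 2*C (n(C) = -6 + (C + C) = -6 + 2*C)
n(-17)/A = (-6 + 2*(-17))/(-1762) = (-6 - 34)*(-1/1762) = -40*(-1/1762) = 20/881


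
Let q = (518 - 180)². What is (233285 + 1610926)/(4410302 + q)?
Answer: 614737/1508182 ≈ 0.40760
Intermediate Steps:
q = 114244 (q = 338² = 114244)
(233285 + 1610926)/(4410302 + q) = (233285 + 1610926)/(4410302 + 114244) = 1844211/4524546 = 1844211*(1/4524546) = 614737/1508182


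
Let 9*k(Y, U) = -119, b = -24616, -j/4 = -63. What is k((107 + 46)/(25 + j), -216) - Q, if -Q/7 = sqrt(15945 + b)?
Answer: -119/9 + 7*I*sqrt(8671) ≈ -13.222 + 651.83*I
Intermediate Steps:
j = 252 (j = -4*(-63) = 252)
k(Y, U) = -119/9 (k(Y, U) = (1/9)*(-119) = -119/9)
Q = -7*I*sqrt(8671) (Q = -7*sqrt(15945 - 24616) = -7*I*sqrt(8671) ≈ -651.83*I)
k((107 + 46)/(25 + j), -216) - Q = -119/9 - (-7)*I*sqrt(8671) = -119/9 + 7*I*sqrt(8671)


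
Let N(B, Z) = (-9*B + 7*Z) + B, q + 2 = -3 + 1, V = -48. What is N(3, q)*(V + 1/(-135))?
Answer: 337012/135 ≈ 2496.4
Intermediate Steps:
q = -4 (q = -2 + (-3 + 1) = -2 - 2 = -4)
N(B, Z) = -8*B + 7*Z
N(3, q)*(V + 1/(-135)) = (-8*3 + 7*(-4))*(-48 + 1/(-135)) = (-24 - 28)*(-48 - 1/135) = -52*(-6481/135) = 337012/135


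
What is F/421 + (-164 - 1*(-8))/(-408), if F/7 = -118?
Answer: -22611/14314 ≈ -1.5796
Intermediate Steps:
F = -826 (F = 7*(-118) = -826)
F/421 + (-164 - 1*(-8))/(-408) = -826/421 + (-164 - 1*(-8))/(-408) = -826*1/421 + (-164 + 8)*(-1/408) = -826/421 - 156*(-1/408) = -826/421 + 13/34 = -22611/14314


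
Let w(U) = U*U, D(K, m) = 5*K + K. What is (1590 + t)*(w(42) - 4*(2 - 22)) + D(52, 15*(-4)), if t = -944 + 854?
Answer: 2766312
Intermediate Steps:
D(K, m) = 6*K
t = -90
w(U) = U²
(1590 + t)*(w(42) - 4*(2 - 22)) + D(52, 15*(-4)) = (1590 - 90)*(42² - 4*(2 - 22)) + 6*52 = 1500*(1764 - 4*(-20)) + 312 = 1500*(1764 + 80) + 312 = 1500*1844 + 312 = 2766000 + 312 = 2766312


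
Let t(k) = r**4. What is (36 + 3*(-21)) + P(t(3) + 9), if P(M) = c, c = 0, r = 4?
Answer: -27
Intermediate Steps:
t(k) = 256 (t(k) = 4**4 = 256)
P(M) = 0
(36 + 3*(-21)) + P(t(3) + 9) = (36 + 3*(-21)) + 0 = (36 - 63) + 0 = -27 + 0 = -27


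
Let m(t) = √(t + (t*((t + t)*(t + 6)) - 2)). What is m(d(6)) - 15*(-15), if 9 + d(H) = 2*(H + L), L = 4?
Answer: 225 + √4123 ≈ 289.21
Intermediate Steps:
d(H) = -1 + 2*H (d(H) = -9 + 2*(H + 4) = -9 + 2*(4 + H) = -9 + (8 + 2*H) = -1 + 2*H)
m(t) = √(-2 + t + 2*t²*(6 + t)) (m(t) = √(t + (t*((2*t)*(6 + t)) - 2)) = √(t + (t*(2*t*(6 + t)) - 2)) = √(t + (2*t²*(6 + t) - 2)) = √(t + (-2 + 2*t²*(6 + t))) = √(-2 + t + 2*t²*(6 + t)))
m(d(6)) - 15*(-15) = √(-2 + (-1 + 2*6) + 2*(-1 + 2*6)³ + 12*(-1 + 2*6)²) - 15*(-15) = √(-2 + (-1 + 12) + 2*(-1 + 12)³ + 12*(-1 + 12)²) + 225 = √(-2 + 11 + 2*11³ + 12*11²) + 225 = √(-2 + 11 + 2*1331 + 12*121) + 225 = √(-2 + 11 + 2662 + 1452) + 225 = √4123 + 225 = 225 + √4123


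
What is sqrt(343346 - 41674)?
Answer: 2*sqrt(75418) ≈ 549.25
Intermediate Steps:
sqrt(343346 - 41674) = sqrt(301672) = 2*sqrt(75418)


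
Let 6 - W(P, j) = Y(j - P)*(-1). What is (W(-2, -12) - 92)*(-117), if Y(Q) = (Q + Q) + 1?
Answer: 12285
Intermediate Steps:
Y(Q) = 1 + 2*Q (Y(Q) = 2*Q + 1 = 1 + 2*Q)
W(P, j) = 7 - 2*P + 2*j (W(P, j) = 6 - (1 + 2*(j - P))*(-1) = 6 - (1 + (-2*P + 2*j))*(-1) = 6 - (1 - 2*P + 2*j)*(-1) = 6 - (-1 - 2*j + 2*P) = 6 + (1 - 2*P + 2*j) = 7 - 2*P + 2*j)
(W(-2, -12) - 92)*(-117) = ((7 - 2*(-2) + 2*(-12)) - 92)*(-117) = ((7 + 4 - 24) - 92)*(-117) = (-13 - 92)*(-117) = -105*(-117) = 12285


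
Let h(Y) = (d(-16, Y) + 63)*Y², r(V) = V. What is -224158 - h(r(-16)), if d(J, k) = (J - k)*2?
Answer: -240286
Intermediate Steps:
d(J, k) = -2*k + 2*J
h(Y) = Y²*(31 - 2*Y) (h(Y) = ((-2*Y + 2*(-16)) + 63)*Y² = ((-2*Y - 32) + 63)*Y² = ((-32 - 2*Y) + 63)*Y² = (31 - 2*Y)*Y² = Y²*(31 - 2*Y))
-224158 - h(r(-16)) = -224158 - (-16)²*(31 - 2*(-16)) = -224158 - 256*(31 + 32) = -224158 - 256*63 = -224158 - 1*16128 = -224158 - 16128 = -240286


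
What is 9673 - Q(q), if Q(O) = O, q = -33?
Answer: 9706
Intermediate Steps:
9673 - Q(q) = 9673 - 1*(-33) = 9673 + 33 = 9706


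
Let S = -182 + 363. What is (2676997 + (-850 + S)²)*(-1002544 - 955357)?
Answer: -6117575232758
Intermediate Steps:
S = 181
(2676997 + (-850 + S)²)*(-1002544 - 955357) = (2676997 + (-850 + 181)²)*(-1002544 - 955357) = (2676997 + (-669)²)*(-1957901) = (2676997 + 447561)*(-1957901) = 3124558*(-1957901) = -6117575232758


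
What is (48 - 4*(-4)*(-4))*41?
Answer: -656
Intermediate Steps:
(48 - 4*(-4)*(-4))*41 = (48 + 16*(-4))*41 = (48 - 64)*41 = -16*41 = -656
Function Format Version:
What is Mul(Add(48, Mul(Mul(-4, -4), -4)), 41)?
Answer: -656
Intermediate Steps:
Mul(Add(48, Mul(Mul(-4, -4), -4)), 41) = Mul(Add(48, Mul(16, -4)), 41) = Mul(Add(48, -64), 41) = Mul(-16, 41) = -656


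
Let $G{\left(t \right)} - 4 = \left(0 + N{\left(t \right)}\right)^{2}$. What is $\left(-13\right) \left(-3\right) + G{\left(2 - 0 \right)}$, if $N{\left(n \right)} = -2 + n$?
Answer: $43$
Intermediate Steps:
$G{\left(t \right)} = 4 + \left(-2 + t\right)^{2}$ ($G{\left(t \right)} = 4 + \left(0 + \left(-2 + t\right)\right)^{2} = 4 + \left(-2 + t\right)^{2}$)
$\left(-13\right) \left(-3\right) + G{\left(2 - 0 \right)} = \left(-13\right) \left(-3\right) + \left(4 + \left(-2 + \left(2 - 0\right)\right)^{2}\right) = 39 + \left(4 + \left(-2 + \left(2 + 0\right)\right)^{2}\right) = 39 + \left(4 + \left(-2 + 2\right)^{2}\right) = 39 + \left(4 + 0^{2}\right) = 39 + \left(4 + 0\right) = 39 + 4 = 43$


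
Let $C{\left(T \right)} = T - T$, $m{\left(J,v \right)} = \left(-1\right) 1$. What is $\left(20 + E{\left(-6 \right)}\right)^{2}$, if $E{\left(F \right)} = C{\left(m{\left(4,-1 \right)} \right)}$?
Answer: $400$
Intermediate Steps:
$m{\left(J,v \right)} = -1$
$C{\left(T \right)} = 0$
$E{\left(F \right)} = 0$
$\left(20 + E{\left(-6 \right)}\right)^{2} = \left(20 + 0\right)^{2} = 20^{2} = 400$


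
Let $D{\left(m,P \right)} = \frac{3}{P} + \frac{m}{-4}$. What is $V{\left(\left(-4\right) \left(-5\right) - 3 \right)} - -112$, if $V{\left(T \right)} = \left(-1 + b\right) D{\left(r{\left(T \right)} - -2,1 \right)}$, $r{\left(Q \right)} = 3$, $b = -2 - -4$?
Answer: $\frac{455}{4} \approx 113.75$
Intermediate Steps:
$b = 2$ ($b = -2 + 4 = 2$)
$D{\left(m,P \right)} = \frac{3}{P} - \frac{m}{4}$ ($D{\left(m,P \right)} = \frac{3}{P} + m \left(- \frac{1}{4}\right) = \frac{3}{P} - \frac{m}{4}$)
$V{\left(T \right)} = \frac{7}{4}$ ($V{\left(T \right)} = \left(-1 + 2\right) \left(\frac{3}{1} - \frac{3 - -2}{4}\right) = 1 \left(3 \cdot 1 - \frac{3 + 2}{4}\right) = 1 \left(3 - \frac{5}{4}\right) = 1 \cdot \frac{7}{4} = \frac{7}{4}$)
$V{\left(\left(-4\right) \left(-5\right) - 3 \right)} - -112 = \frac{7}{4} - -112 = \frac{7}{4} + 112 = \frac{455}{4}$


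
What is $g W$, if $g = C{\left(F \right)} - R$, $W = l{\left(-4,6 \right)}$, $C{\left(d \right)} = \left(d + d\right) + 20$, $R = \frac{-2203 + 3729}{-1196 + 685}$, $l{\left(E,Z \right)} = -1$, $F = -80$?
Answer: $\frac{10002}{73} \approx 137.01$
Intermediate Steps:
$R = - \frac{218}{73}$ ($R = \frac{1526}{-511} = 1526 \left(- \frac{1}{511}\right) = - \frac{218}{73} \approx -2.9863$)
$C{\left(d \right)} = 20 + 2 d$ ($C{\left(d \right)} = 2 d + 20 = 20 + 2 d$)
$W = -1$
$g = - \frac{10002}{73}$ ($g = \left(20 + 2 \left(-80\right)\right) - - \frac{218}{73} = \left(20 - 160\right) + \frac{218}{73} = -140 + \frac{218}{73} = - \frac{10002}{73} \approx -137.01$)
$g W = \left(- \frac{10002}{73}\right) \left(-1\right) = \frac{10002}{73}$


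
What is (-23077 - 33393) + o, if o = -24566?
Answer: -81036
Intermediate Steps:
(-23077 - 33393) + o = (-23077 - 33393) - 24566 = -56470 - 24566 = -81036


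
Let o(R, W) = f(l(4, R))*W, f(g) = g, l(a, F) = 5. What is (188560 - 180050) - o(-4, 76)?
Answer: 8130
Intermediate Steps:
o(R, W) = 5*W
(188560 - 180050) - o(-4, 76) = (188560 - 180050) - 5*76 = 8510 - 1*380 = 8510 - 380 = 8130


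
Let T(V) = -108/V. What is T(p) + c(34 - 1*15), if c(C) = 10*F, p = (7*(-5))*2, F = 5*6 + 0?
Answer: 10554/35 ≈ 301.54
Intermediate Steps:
F = 30 (F = 30 + 0 = 30)
p = -70 (p = -35*2 = -70)
c(C) = 300 (c(C) = 10*30 = 300)
T(p) + c(34 - 1*15) = -108/(-70) + 300 = -108*(-1/70) + 300 = 54/35 + 300 = 10554/35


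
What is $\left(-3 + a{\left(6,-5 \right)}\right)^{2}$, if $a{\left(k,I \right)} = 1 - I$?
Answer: $9$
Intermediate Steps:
$\left(-3 + a{\left(6,-5 \right)}\right)^{2} = \left(-3 + \left(1 - -5\right)\right)^{2} = \left(-3 + \left(1 + 5\right)\right)^{2} = \left(-3 + 6\right)^{2} = 3^{2} = 9$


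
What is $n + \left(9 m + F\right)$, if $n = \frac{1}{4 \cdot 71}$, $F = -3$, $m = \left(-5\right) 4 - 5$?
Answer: $- \frac{64751}{284} \approx -228.0$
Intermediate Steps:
$m = -25$ ($m = -20 - 5 = -25$)
$n = \frac{1}{284} \approx 0.0035211$
$n + \left(9 m + F\right) = \frac{1}{284} + \left(9 \left(-25\right) - 3\right) = \frac{1}{284} - 228 = - \frac{64751}{284}$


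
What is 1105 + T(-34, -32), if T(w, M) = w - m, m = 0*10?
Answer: 1071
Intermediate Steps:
m = 0
T(w, M) = w (T(w, M) = w - 1*0 = w + 0 = w)
1105 + T(-34, -32) = 1105 - 34 = 1071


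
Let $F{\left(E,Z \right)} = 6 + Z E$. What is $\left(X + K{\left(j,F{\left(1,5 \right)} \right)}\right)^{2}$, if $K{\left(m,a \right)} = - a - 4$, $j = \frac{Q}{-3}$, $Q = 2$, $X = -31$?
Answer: $2116$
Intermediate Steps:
$F{\left(E,Z \right)} = 6 + E Z$
$j = - \frac{2}{3}$ ($j = \frac{2}{-3} = 2 \left(- \frac{1}{3}\right) = - \frac{2}{3} \approx -0.66667$)
$K{\left(m,a \right)} = -4 - a$
$\left(X + K{\left(j,F{\left(1,5 \right)} \right)}\right)^{2} = \left(-31 - \left(10 + 5\right)\right)^{2} = \left(-31 - 15\right)^{2} = \left(-46\right)^{2} = 2116$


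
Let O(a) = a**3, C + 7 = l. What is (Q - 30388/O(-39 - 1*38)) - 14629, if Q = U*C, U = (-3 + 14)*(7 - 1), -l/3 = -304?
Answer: 20590125221/456533 ≈ 45101.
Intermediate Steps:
l = 912 (l = -3*(-304) = 912)
C = 905 (C = -7 + 912 = 905)
U = 66 (U = 11*6 = 66)
Q = 59730 (Q = 66*905 = 59730)
(Q - 30388/O(-39 - 1*38)) - 14629 = (59730 - 30388/(-39 - 1*38)**3) - 14629 = (59730 - 30388/(-39 - 38)**3) - 14629 = (59730 - 30388/((-77)**3)) - 14629 = (59730 - 30388/(-456533)) - 14629 = (59730 - 30388*(-1/456533)) - 14629 = (59730 + 30388/456533) - 14629 = 27268746478/456533 - 14629 = 20590125221/456533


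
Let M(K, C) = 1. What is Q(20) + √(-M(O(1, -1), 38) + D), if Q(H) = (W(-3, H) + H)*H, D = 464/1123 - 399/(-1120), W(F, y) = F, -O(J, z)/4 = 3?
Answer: 340 + I*√465247670/44920 ≈ 340.0 + 0.48018*I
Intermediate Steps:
O(J, z) = -12 (O(J, z) = -4*3 = -12)
D = 138251/179680 (D = 464*(1/1123) - 399*(-1/1120) = 464/1123 + 57/160 = 138251/179680 ≈ 0.76943)
Q(H) = H*(-3 + H) (Q(H) = (-3 + H)*H = H*(-3 + H))
Q(20) + √(-M(O(1, -1), 38) + D) = 20*(-3 + 20) + √(-1*1 + 138251/179680) = 20*17 + √(-1 + 138251/179680) = 340 + √(-41429/179680) = 340 + I*√465247670/44920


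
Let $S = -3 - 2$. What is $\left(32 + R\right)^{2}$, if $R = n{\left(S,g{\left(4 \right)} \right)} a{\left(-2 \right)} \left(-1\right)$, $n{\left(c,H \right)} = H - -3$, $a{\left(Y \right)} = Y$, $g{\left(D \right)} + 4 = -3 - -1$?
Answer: $676$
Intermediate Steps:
$S = -5$ ($S = -3 - 2 = -5$)
$g{\left(D \right)} = -6$ ($g{\left(D \right)} = -4 - 2 = -6$)
$n{\left(c,H \right)} = 3 + H$ ($n{\left(c,H \right)} = H + 3 = 3 + H$)
$R = -6$ ($R = \left(3 - 6\right) \left(-2\right) \left(-1\right) = \left(-3\right) \left(-2\right) \left(-1\right) = 6 \left(-1\right) = -6$)
$\left(32 + R\right)^{2} = \left(32 - 6\right)^{2} = 26^{2} = 676$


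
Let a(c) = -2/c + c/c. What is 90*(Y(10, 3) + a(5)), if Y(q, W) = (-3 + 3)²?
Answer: 54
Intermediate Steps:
Y(q, W) = 0 (Y(q, W) = 0² = 0)
a(c) = 1 - 2/c (a(c) = -2/c + 1 = 1 - 2/c)
90*(Y(10, 3) + a(5)) = 90*(0 + (-2 + 5)/5) = 90*(0 + (⅕)*3) = 90*(0 + ⅗) = 90*(⅗) = 54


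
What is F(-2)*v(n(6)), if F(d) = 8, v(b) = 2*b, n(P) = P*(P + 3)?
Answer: 864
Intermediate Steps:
n(P) = P*(3 + P)
F(-2)*v(n(6)) = 8*(2*(6*(3 + 6))) = 8*(2*(6*9)) = 8*(2*54) = 8*108 = 864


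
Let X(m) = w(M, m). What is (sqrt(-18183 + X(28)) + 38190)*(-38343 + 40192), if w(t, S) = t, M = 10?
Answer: 70613310 + 1849*I*sqrt(18173) ≈ 7.0613e+7 + 2.4926e+5*I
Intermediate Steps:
X(m) = 10
(sqrt(-18183 + X(28)) + 38190)*(-38343 + 40192) = (sqrt(-18183 + 10) + 38190)*(-38343 + 40192) = (sqrt(-18173) + 38190)*1849 = (I*sqrt(18173) + 38190)*1849 = (38190 + I*sqrt(18173))*1849 = 70613310 + 1849*I*sqrt(18173)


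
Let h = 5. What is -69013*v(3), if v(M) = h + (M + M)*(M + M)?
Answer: -2829533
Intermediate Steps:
v(M) = 5 + 4*M² (v(M) = 5 + (M + M)*(M + M) = 5 + (2*M)*(2*M) = 5 + 4*M²)
-69013*v(3) = -69013*(5 + 4*3²) = -69013*(5 + 4*9) = -69013*(5 + 36) = -69013*41 = -2829533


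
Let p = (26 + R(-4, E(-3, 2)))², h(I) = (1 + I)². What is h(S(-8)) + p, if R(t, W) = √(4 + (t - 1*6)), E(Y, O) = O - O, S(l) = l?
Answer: 719 + 52*I*√6 ≈ 719.0 + 127.37*I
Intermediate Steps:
E(Y, O) = 0
R(t, W) = √(-2 + t) (R(t, W) = √(4 + (t - 6)) = √(4 + (-6 + t)) = √(-2 + t))
p = (26 + I*√6)² (p = (26 + √(-2 - 4))² = (26 + √(-6))² = (26 + I*√6)² ≈ 670.0 + 127.37*I)
h(S(-8)) + p = (1 - 8)² + (26 + I*√6)² = (-7)² + (26 + I*√6)² = 49 + (26 + I*√6)²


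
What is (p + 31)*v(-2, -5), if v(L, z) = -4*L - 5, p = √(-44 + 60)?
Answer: 105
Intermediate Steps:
p = 4 (p = √16 = 4)
v(L, z) = -5 - 4*L
(p + 31)*v(-2, -5) = (4 + 31)*(-5 - 4*(-2)) = 35*(-5 + 8) = 35*3 = 105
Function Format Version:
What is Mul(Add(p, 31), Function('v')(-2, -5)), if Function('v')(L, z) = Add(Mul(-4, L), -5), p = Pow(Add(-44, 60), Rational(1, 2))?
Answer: 105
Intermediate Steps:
p = 4 (p = Pow(16, Rational(1, 2)) = 4)
Function('v')(L, z) = Add(-5, Mul(-4, L))
Mul(Add(p, 31), Function('v')(-2, -5)) = Mul(Add(4, 31), Add(-5, Mul(-4, -2))) = Mul(35, Add(-5, 8)) = Mul(35, 3) = 105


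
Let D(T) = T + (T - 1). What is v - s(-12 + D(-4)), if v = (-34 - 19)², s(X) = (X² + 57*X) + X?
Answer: 3586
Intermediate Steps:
D(T) = -1 + 2*T (D(T) = T + (-1 + T) = -1 + 2*T)
s(X) = X² + 58*X
v = 2809 (v = (-53)² = 2809)
v - s(-12 + D(-4)) = 2809 - (-12 + (-1 + 2*(-4)))*(58 + (-12 + (-1 + 2*(-4)))) = 2809 - (-12 + (-1 - 8))*(58 + (-12 + (-1 - 8))) = 2809 - (-12 - 9)*(58 + (-12 - 9)) = 2809 - (-21)*(58 - 21) = 2809 - (-21)*37 = 2809 - 1*(-777) = 2809 + 777 = 3586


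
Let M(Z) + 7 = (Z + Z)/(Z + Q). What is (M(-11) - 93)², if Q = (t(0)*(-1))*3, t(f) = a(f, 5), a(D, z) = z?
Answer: 1661521/169 ≈ 9831.5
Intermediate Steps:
t(f) = 5
Q = -15 (Q = (5*(-1))*3 = -5*3 = -15)
M(Z) = -7 + 2*Z/(-15 + Z) (M(Z) = -7 + (Z + Z)/(Z - 15) = -7 + (2*Z)/(-15 + Z) = -7 + 2*Z/(-15 + Z))
(M(-11) - 93)² = (5*(21 - 1*(-11))/(-15 - 11) - 93)² = (5*(21 + 11)/(-26) - 93)² = (5*(-1/26)*32 - 93)² = (-80/13 - 93)² = (-1289/13)² = 1661521/169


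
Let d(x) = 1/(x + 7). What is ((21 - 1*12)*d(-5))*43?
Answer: 387/2 ≈ 193.50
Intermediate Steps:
d(x) = 1/(7 + x)
((21 - 1*12)*d(-5))*43 = ((21 - 1*12)/(7 - 5))*43 = ((21 - 12)/2)*43 = (9*(1/2))*43 = (9/2)*43 = 387/2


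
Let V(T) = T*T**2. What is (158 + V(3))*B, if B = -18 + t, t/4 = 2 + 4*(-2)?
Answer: -7770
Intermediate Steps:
t = -24 (t = 4*(2 + 4*(-2)) = 4*(2 - 8) = 4*(-6) = -24)
V(T) = T**3
B = -42 (B = -18 - 24 = -42)
(158 + V(3))*B = (158 + 3**3)*(-42) = (158 + 27)*(-42) = 185*(-42) = -7770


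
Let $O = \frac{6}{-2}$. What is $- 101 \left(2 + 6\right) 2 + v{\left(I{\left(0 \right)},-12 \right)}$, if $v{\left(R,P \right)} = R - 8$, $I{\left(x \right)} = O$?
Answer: $-1627$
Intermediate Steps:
$O = -3$ ($O = 6 \left(- \frac{1}{2}\right) = -3$)
$I{\left(x \right)} = -3$
$v{\left(R,P \right)} = -8 + R$
$- 101 \left(2 + 6\right) 2 + v{\left(I{\left(0 \right)},-12 \right)} = - 101 \left(2 + 6\right) 2 - 11 = - 101 \cdot 8 \cdot 2 - 11 = \left(-101\right) 16 - 11 = -1616 - 11 = -1627$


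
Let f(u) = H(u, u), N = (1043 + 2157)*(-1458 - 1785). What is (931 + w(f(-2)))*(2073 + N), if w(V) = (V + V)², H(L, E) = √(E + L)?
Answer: -9493607205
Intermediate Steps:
N = -10377600 (N = 3200*(-3243) = -10377600)
f(u) = √2*√u (f(u) = √(u + u) = √(2*u) = √2*√u)
w(V) = 4*V² (w(V) = (2*V)² = 4*V²)
(931 + w(f(-2)))*(2073 + N) = (931 + 4*(√2*√(-2))²)*(2073 - 10377600) = (931 + 4*(√2*(I*√2))²)*(-10375527) = (931 + 4*(2*I)²)*(-10375527) = (931 + 4*(-4))*(-10375527) = (931 - 16)*(-10375527) = 915*(-10375527) = -9493607205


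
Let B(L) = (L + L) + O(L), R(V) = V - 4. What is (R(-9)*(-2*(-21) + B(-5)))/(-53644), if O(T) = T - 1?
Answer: 169/26822 ≈ 0.0063008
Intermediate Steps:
O(T) = -1 + T
R(V) = -4 + V
B(L) = -1 + 3*L (B(L) = (L + L) + (-1 + L) = 2*L + (-1 + L) = -1 + 3*L)
(R(-9)*(-2*(-21) + B(-5)))/(-53644) = ((-4 - 9)*(-2*(-21) + (-1 + 3*(-5))))/(-53644) = -13*(42 + (-1 - 15))*(-1/53644) = -13*(42 - 16)*(-1/53644) = -13*26*(-1/53644) = -338*(-1/53644) = 169/26822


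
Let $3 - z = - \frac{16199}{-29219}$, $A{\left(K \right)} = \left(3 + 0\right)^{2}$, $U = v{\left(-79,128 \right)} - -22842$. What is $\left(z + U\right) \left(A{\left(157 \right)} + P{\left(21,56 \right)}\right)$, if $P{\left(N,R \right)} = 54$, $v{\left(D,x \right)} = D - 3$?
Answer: $\frac{41901041574}{29219} \approx 1.434 \cdot 10^{6}$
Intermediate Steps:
$v{\left(D,x \right)} = -3 + D$
$U = 22760$ ($U = \left(-3 - 79\right) - -22842 = -82 + 22842 = 22760$)
$A{\left(K \right)} = 9$ ($A{\left(K \right)} = 3^{2} = 9$)
$z = \frac{71458}{29219}$ ($z = 3 - - \frac{16199}{-29219} = 3 - \left(-16199\right) \left(- \frac{1}{29219}\right) = 3 - \frac{16199}{29219} = \frac{71458}{29219} \approx 2.4456$)
$\left(z + U\right) \left(A{\left(157 \right)} + P{\left(21,56 \right)}\right) = \left(\frac{71458}{29219} + 22760\right) \left(9 + 54\right) = \frac{665095898}{29219} \cdot 63 = \frac{41901041574}{29219}$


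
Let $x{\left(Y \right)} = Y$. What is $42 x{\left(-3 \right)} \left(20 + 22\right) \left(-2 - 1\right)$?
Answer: $15876$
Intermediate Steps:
$42 x{\left(-3 \right)} \left(20 + 22\right) \left(-2 - 1\right) = 42 \left(-3\right) \left(20 + 22\right) \left(-2 - 1\right) = - 126 \cdot 42 \left(-3\right) = \left(-126\right) \left(-126\right) = 15876$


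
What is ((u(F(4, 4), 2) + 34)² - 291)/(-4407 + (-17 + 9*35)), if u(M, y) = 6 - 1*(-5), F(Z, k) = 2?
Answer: -1734/4109 ≈ -0.42200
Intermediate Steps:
u(M, y) = 11 (u(M, y) = 6 + 5 = 11)
((u(F(4, 4), 2) + 34)² - 291)/(-4407 + (-17 + 9*35)) = ((11 + 34)² - 291)/(-4407 + (-17 + 9*35)) = (45² - 291)/(-4407 + (-17 + 315)) = (2025 - 291)/(-4407 + 298) = 1734/(-4109) = 1734*(-1/4109) = -1734/4109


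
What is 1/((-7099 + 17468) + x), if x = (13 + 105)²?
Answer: 1/24293 ≈ 4.1164e-5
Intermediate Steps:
x = 13924 (x = 118² = 13924)
1/((-7099 + 17468) + x) = 1/((-7099 + 17468) + 13924) = 1/(10369 + 13924) = 1/24293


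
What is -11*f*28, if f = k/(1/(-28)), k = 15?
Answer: 129360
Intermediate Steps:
f = -420 (f = 15/(1/(-28)) = 15/(-1/28) = 15*(-28) = -420)
-11*f*28 = -11*(-420)*28 = 4620*28 = 129360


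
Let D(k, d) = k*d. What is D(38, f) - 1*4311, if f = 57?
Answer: -2145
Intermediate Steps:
D(k, d) = d*k
D(38, f) - 1*4311 = 57*38 - 1*4311 = 2166 - 4311 = -2145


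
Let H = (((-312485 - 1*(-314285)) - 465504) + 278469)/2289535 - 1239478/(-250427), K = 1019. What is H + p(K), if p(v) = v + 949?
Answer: 226233327820229/114672276289 ≈ 1972.9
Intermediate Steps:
p(v) = 949 + v
H = 558288083477/114672276289 (H = (((-312485 + 314285) - 465504) + 278469)*(1/2289535) - 1239478*(-1/250427) = ((1800 - 465504) + 278469)*(1/2289535) + 1239478/250427 = (-463704 + 278469)*(1/2289535) + 1239478/250427 = -185235*1/2289535 + 1239478/250427 = -37047/457907 + 1239478/250427 = 558288083477/114672276289 ≈ 4.8686)
H + p(K) = 558288083477/114672276289 + (949 + 1019) = 558288083477/114672276289 + 1968 = 226233327820229/114672276289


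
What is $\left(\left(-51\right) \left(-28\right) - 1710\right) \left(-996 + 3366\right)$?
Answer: $-668340$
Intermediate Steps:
$\left(\left(-51\right) \left(-28\right) - 1710\right) \left(-996 + 3366\right) = \left(1428 - 1710\right) 2370 = \left(-282\right) 2370 = -668340$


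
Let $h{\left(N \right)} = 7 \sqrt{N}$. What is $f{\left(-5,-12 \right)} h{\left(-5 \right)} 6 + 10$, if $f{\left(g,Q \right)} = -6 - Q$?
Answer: $10 + 252 i \sqrt{5} \approx 10.0 + 563.49 i$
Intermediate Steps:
$f{\left(-5,-12 \right)} h{\left(-5 \right)} 6 + 10 = \left(-6 - -12\right) 7 \sqrt{-5} \cdot 6 + 10 = \left(-6 + 12\right) 7 i \sqrt{5} \cdot 6 + 10 = 6 \cdot 7 i \sqrt{5} \cdot 6 + 10 = 6 \cdot 42 i \sqrt{5} + 10 = 252 i \sqrt{5} + 10 = 10 + 252 i \sqrt{5}$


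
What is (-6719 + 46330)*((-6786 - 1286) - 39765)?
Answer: -1894871407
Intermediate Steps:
(-6719 + 46330)*((-6786 - 1286) - 39765) = 39611*(-8072 - 39765) = 39611*(-47837) = -1894871407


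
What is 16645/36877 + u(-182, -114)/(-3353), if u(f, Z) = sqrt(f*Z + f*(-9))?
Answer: 16645/36877 - sqrt(22386)/3353 ≈ 0.40674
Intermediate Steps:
u(f, Z) = sqrt(-9*f + Z*f) (u(f, Z) = sqrt(Z*f - 9*f) = sqrt(-9*f + Z*f))
16645/36877 + u(-182, -114)/(-3353) = 16645/36877 + sqrt(-182*(-9 - 114))/(-3353) = 16645*(1/36877) + sqrt(-182*(-123))*(-1/3353) = 16645/36877 + sqrt(22386)*(-1/3353) = 16645/36877 - sqrt(22386)/3353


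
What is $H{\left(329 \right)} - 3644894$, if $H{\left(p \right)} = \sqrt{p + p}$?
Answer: $-3644894 + \sqrt{658} \approx -3.6449 \cdot 10^{6}$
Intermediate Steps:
$H{\left(p \right)} = \sqrt{2} \sqrt{p}$ ($H{\left(p \right)} = \sqrt{2 p} = \sqrt{2} \sqrt{p}$)
$H{\left(329 \right)} - 3644894 = \sqrt{2} \sqrt{329} - 3644894 = \sqrt{658} - 3644894 = -3644894 + \sqrt{658}$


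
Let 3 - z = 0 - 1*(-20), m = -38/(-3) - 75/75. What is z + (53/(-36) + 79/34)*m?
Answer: -12977/1836 ≈ -7.0681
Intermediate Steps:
m = 35/3 (m = -38*(-1/3) - 75*1/75 = 38/3 - 1 = 35/3 ≈ 11.667)
z = -17 (z = 3 - (0 - 1*(-20)) = 3 - (0 + 20) = 3 - 1*20 = 3 - 20 = -17)
z + (53/(-36) + 79/34)*m = -17 + (53/(-36) + 79/34)*(35/3) = -17 + (53*(-1/36) + 79*(1/34))*(35/3) = -17 + (-53/36 + 79/34)*(35/3) = -17 + (521/612)*(35/3) = -17 + 18235/1836 = -12977/1836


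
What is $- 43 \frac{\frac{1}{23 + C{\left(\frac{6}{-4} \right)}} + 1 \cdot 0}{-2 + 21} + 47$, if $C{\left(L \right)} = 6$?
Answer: $\frac{25854}{551} \approx 46.922$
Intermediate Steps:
$- 43 \frac{\frac{1}{23 + C{\left(\frac{6}{-4} \right)}} + 1 \cdot 0}{-2 + 21} + 47 = - 43 \frac{\frac{1}{23 + 6} + 1 \cdot 0}{-2 + 21} + 47 = - 43 \frac{\frac{1}{29} + 0}{19} + 47 = - 43 \left(\frac{1}{29} + 0\right) \frac{1}{19} + 47 = - 43 \cdot \frac{1}{29} \cdot \frac{1}{19} + 47 = \left(-43\right) \frac{1}{551} + 47 = - \frac{43}{551} + 47 = \frac{25854}{551}$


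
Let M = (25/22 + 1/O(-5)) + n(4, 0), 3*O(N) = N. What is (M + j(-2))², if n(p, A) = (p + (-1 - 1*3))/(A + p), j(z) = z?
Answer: 25921/12100 ≈ 2.1422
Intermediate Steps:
O(N) = N/3
n(p, A) = (-4 + p)/(A + p) (n(p, A) = (p + (-1 - 3))/(A + p) = (p - 4)/(A + p) = (-4 + p)/(A + p))
M = 59/110 (M = (25/22 + 1/((⅓)*(-5))) + (-4 + 4)/(0 + 4) = (25*(1/22) + 1/(-5/3)) + 0/4 = (25/22 + 1*(-⅗)) + (¼)*0 = (25/22 - ⅗) + 0 = 59/110 + 0 = 59/110 ≈ 0.53636)
(M + j(-2))² = (59/110 - 2)² = (-161/110)² = 25921/12100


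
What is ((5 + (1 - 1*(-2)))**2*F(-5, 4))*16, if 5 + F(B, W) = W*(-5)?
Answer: -25600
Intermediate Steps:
F(B, W) = -5 - 5*W (F(B, W) = -5 + W*(-5) = -5 - 5*W)
((5 + (1 - 1*(-2)))**2*F(-5, 4))*16 = ((5 + (1 - 1*(-2)))**2*(-5 - 5*4))*16 = ((5 + (1 + 2))**2*(-5 - 20))*16 = ((5 + 3)**2*(-25))*16 = (8**2*(-25))*16 = (64*(-25))*16 = -1600*16 = -25600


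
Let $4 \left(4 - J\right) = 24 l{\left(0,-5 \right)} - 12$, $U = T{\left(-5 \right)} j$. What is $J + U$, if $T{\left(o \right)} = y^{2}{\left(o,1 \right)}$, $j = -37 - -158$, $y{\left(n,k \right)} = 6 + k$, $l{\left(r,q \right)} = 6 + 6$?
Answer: $5864$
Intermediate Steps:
$l{\left(r,q \right)} = 12$
$j = 121$ ($j = -37 + 158 = 121$)
$T{\left(o \right)} = 49$ ($T{\left(o \right)} = \left(6 + 1\right)^{2} = 7^{2} = 49$)
$U = 5929$ ($U = 49 \cdot 121 = 5929$)
$J = -65$ ($J = 4 - \frac{24 \cdot 12 - 12}{4} = 4 - \frac{288 - 12}{4} = 4 - 69 = -65$)
$J + U = -65 + 5929 = 5864$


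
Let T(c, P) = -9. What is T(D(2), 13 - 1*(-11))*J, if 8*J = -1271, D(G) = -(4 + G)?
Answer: 11439/8 ≈ 1429.9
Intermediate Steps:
D(G) = -4 - G
J = -1271/8 (J = (1/8)*(-1271) = -1271/8 ≈ -158.88)
T(D(2), 13 - 1*(-11))*J = -9*(-1271/8) = 11439/8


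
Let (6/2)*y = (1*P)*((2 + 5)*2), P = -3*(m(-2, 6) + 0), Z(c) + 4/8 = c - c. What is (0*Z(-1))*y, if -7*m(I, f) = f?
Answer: 0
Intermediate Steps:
Z(c) = -½ (Z(c) = -½ + (c - c) = -½ + 0 = -½)
m(I, f) = -f/7
P = 18/7 (P = -3*(-⅐*6 + 0) = -3*(-6/7 + 0) = -3*(-6/7) = 18/7 ≈ 2.5714)
y = 12 (y = ((1*(18/7))*((2 + 5)*2))/3 = (18*(7*2)/7)/3 = ((18/7)*14)/3 = (⅓)*36 = 12)
(0*Z(-1))*y = (0*(-½))*12 = 0*12 = 0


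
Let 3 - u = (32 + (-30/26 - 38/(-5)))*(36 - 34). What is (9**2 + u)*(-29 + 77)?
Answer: 22176/65 ≈ 341.17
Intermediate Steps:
u = -4803/65 (u = 3 - (32 + (-30/26 - 38/(-5)))*(36 - 34) = 3 - (32 + (-30*1/26 - 38*(-1/5)))*2 = 3 - (32 + (-15/13 + 38/5))*2 = 3 - (32 + 419/65)*2 = 3 - 2499*2/65 = 3 - 1*4998/65 = 3 - 4998/65 = -4803/65 ≈ -73.892)
(9**2 + u)*(-29 + 77) = (9**2 - 4803/65)*(-29 + 77) = (81 - 4803/65)*48 = (462/65)*48 = 22176/65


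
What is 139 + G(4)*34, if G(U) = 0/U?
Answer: 139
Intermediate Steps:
G(U) = 0
139 + G(4)*34 = 139 + 0*34 = 139 + 0 = 139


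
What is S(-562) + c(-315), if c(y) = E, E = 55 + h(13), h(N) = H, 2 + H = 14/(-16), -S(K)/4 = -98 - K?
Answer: -14431/8 ≈ -1803.9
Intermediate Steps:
S(K) = 392 + 4*K (S(K) = -4*(-98 - K) = 392 + 4*K)
H = -23/8 (H = -2 + 14/(-16) = -2 + 14*(-1/16) = -2 - 7/8 = -23/8 ≈ -2.8750)
h(N) = -23/8
E = 417/8 (E = 55 - 23/8 = 417/8 ≈ 52.125)
c(y) = 417/8
S(-562) + c(-315) = (392 + 4*(-562)) + 417/8 = (392 - 2248) + 417/8 = -1856 + 417/8 = -14431/8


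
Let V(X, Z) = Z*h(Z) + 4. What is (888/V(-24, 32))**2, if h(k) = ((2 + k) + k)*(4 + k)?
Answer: 49284/361342081 ≈ 0.00013639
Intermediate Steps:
h(k) = (2 + 2*k)*(4 + k)
V(X, Z) = 4 + Z*(8 + 2*Z**2 + 10*Z) (V(X, Z) = Z*(8 + 2*Z**2 + 10*Z) + 4 = 4 + Z*(8 + 2*Z**2 + 10*Z))
(888/V(-24, 32))**2 = (888/(4 + 2*32*(4 + 32**2 + 5*32)))**2 = (888/(4 + 2*32*(4 + 1024 + 160)))**2 = (888/(4 + 2*32*1188))**2 = (888/(4 + 76032))**2 = (888/76036)**2 = (888*(1/76036))**2 = (222/19009)**2 = 49284/361342081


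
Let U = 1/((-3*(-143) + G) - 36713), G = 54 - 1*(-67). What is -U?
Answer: 1/36163 ≈ 2.7653e-5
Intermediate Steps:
G = 121 (G = 54 + 67 = 121)
U = -1/36163 (U = 1/((-3*(-143) + 121) - 36713) = 1/((429 + 121) - 36713) = 1/(550 - 36713) = 1/(-36163) = -1/36163 ≈ -2.7653e-5)
-U = -1*(-1/36163) = 1/36163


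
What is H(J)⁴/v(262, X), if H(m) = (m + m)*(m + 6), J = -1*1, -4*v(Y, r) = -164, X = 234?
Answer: 10000/41 ≈ 243.90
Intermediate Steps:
v(Y, r) = 41 (v(Y, r) = -¼*(-164) = 41)
J = -1
H(m) = 2*m*(6 + m) (H(m) = (2*m)*(6 + m) = 2*m*(6 + m))
H(J)⁴/v(262, X) = (2*(-1)*(6 - 1))⁴/41 = (2*(-1)*5)⁴*(1/41) = (-10)⁴*(1/41) = 10000*(1/41) = 10000/41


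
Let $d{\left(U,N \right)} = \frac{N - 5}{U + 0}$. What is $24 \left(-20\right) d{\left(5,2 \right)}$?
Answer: $288$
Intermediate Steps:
$d{\left(U,N \right)} = \frac{-5 + N}{U}$
$24 \left(-20\right) d{\left(5,2 \right)} = 24 \left(-20\right) \frac{-5 + 2}{5} = - 480 \cdot \frac{1}{5} \left(-3\right) = \left(-480\right) \left(- \frac{3}{5}\right) = 288$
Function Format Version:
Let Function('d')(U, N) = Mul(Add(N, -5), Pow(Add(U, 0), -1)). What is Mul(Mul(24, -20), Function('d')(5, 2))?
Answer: 288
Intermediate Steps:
Function('d')(U, N) = Mul(Pow(U, -1), Add(-5, N)) (Function('d')(U, N) = Mul(Add(-5, N), Pow(U, -1)) = Mul(Pow(U, -1), Add(-5, N)))
Mul(Mul(24, -20), Function('d')(5, 2)) = Mul(Mul(24, -20), Mul(Pow(5, -1), Add(-5, 2))) = Mul(-480, Mul(Rational(1, 5), -3)) = Mul(-480, Rational(-3, 5)) = 288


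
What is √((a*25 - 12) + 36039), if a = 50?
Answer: √37277 ≈ 193.07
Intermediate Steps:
√((a*25 - 12) + 36039) = √((50*25 - 12) + 36039) = √((1250 - 12) + 36039) = √(1238 + 36039) = √37277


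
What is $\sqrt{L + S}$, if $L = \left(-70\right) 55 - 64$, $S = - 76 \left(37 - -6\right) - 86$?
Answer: $2 i \sqrt{1817} \approx 85.253 i$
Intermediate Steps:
$S = -3354$ ($S = - 76 \left(37 + 6\right) - 86 = \left(-76\right) 43 - 86 = -3268 - 86 = -3354$)
$L = -3914$ ($L = -3850 - 64 = -3914$)
$\sqrt{L + S} = \sqrt{-3914 - 3354} = \sqrt{-7268} = 2 i \sqrt{1817}$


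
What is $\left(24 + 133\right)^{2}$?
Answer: $24649$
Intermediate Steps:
$\left(24 + 133\right)^{2} = 157^{2} = 24649$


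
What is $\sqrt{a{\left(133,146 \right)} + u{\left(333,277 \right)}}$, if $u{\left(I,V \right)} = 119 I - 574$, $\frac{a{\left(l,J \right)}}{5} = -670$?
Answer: $3 \sqrt{3967} \approx 188.95$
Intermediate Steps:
$a{\left(l,J \right)} = -3350$ ($a{\left(l,J \right)} = 5 \left(-670\right) = -3350$)
$u{\left(I,V \right)} = -574 + 119 I$
$\sqrt{a{\left(133,146 \right)} + u{\left(333,277 \right)}} = \sqrt{-3350 + \left(-574 + 119 \cdot 333\right)} = \sqrt{-3350 + \left(-574 + 39627\right)} = \sqrt{-3350 + 39053} = \sqrt{35703} = 3 \sqrt{3967}$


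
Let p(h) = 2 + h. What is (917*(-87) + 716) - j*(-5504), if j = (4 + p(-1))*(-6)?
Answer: -244183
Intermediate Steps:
j = -30 (j = (4 + (2 - 1))*(-6) = (4 + 1)*(-6) = 5*(-6) = -30)
(917*(-87) + 716) - j*(-5504) = (917*(-87) + 716) - (-30)*(-5504) = (-79779 + 716) - 1*165120 = -79063 - 165120 = -244183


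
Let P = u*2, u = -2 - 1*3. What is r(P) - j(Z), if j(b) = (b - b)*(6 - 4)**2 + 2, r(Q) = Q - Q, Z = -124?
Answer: -2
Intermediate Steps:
u = -5 (u = -2 - 3 = -5)
P = -10 (P = -5*2 = -10)
r(Q) = 0
j(b) = 2 (j(b) = 0*2**2 + 2 = 0*4 + 2 = 0 + 2 = 2)
r(P) - j(Z) = 0 - 1*2 = 0 - 2 = -2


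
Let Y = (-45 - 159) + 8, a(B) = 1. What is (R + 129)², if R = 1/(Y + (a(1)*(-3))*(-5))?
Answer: 545129104/32761 ≈ 16640.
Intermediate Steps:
Y = -196 (Y = -204 + 8 = -196)
R = -1/181 (R = 1/(-196 + (1*(-3))*(-5)) = 1/(-196 - 3*(-5)) = 1/(-196 + 15) = 1/(-181) = -1/181 ≈ -0.0055249)
(R + 129)² = (-1/181 + 129)² = (23348/181)² = 545129104/32761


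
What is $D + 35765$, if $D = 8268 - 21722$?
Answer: $22311$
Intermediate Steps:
$D = -13454$
$D + 35765 = -13454 + 35765 = 22311$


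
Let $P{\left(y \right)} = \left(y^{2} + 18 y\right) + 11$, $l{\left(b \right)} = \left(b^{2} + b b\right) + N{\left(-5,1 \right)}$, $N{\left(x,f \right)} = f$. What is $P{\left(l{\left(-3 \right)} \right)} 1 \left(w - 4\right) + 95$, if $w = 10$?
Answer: $4379$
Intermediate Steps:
$l{\left(b \right)} = 1 + 2 b^{2}$ ($l{\left(b \right)} = \left(b^{2} + b b\right) + 1 = \left(b^{2} + b^{2}\right) + 1 = 2 b^{2} + 1 = 1 + 2 b^{2}$)
$P{\left(y \right)} = 11 + y^{2} + 18 y$
$P{\left(l{\left(-3 \right)} \right)} 1 \left(w - 4\right) + 95 = \left(11 + \left(1 + 2 \left(-3\right)^{2}\right)^{2} + 18 \left(1 + 2 \left(-3\right)^{2}\right)\right) 1 \left(10 - 4\right) + 95 = \left(11 + \left(1 + 2 \cdot 9\right)^{2} + 18 \left(1 + 2 \cdot 9\right)\right) 1 \cdot 6 + 95 = \left(11 + \left(1 + 18\right)^{2} + 18 \left(1 + 18\right)\right) 6 + 95 = \left(11 + 19^{2} + 18 \cdot 19\right) 6 + 95 = \left(11 + 361 + 342\right) 6 + 95 = 714 \cdot 6 + 95 = 4284 + 95 = 4379$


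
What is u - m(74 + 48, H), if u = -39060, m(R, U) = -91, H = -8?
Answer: -38969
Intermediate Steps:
u - m(74 + 48, H) = -39060 - 1*(-91) = -39060 + 91 = -38969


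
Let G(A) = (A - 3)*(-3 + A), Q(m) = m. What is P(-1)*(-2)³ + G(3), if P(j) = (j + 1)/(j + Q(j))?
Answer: 0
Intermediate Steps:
P(j) = (1 + j)/(2*j) (P(j) = (j + 1)/(j + j) = (1 + j)/((2*j)) = (1 + j)*(1/(2*j)) = (1 + j)/(2*j))
G(A) = (-3 + A)² (G(A) = (-3 + A)*(-3 + A) = (-3 + A)²)
P(-1)*(-2)³ + G(3) = ((½)*(1 - 1)/(-1))*(-2)³ + (-3 + 3)² = ((½)*(-1)*0)*(-8) + 0² = 0*(-8) + 0 = 0 + 0 = 0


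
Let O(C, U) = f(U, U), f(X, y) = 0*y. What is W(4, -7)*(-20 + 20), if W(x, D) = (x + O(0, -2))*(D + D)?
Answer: 0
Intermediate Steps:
f(X, y) = 0
O(C, U) = 0
W(x, D) = 2*D*x (W(x, D) = (x + 0)*(D + D) = x*(2*D) = 2*D*x)
W(4, -7)*(-20 + 20) = (2*(-7)*4)*(-20 + 20) = -56*0 = 0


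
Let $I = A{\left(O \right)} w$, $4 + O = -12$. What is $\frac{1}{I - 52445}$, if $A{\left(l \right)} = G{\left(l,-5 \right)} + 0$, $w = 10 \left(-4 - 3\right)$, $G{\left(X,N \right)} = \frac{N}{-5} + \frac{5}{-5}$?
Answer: $- \frac{1}{52445} \approx -1.9068 \cdot 10^{-5}$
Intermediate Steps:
$G{\left(X,N \right)} = -1 - \frac{N}{5}$ ($G{\left(X,N \right)} = N \left(- \frac{1}{5}\right) + 5 \left(- \frac{1}{5}\right) = - \frac{N}{5} - 1 = -1 - \frac{N}{5}$)
$O = -16$ ($O = -4 - 12 = -16$)
$w = -70$ ($w = 10 \left(-7\right) = -70$)
$A{\left(l \right)} = 0$ ($A{\left(l \right)} = \left(-1 - -1\right) + 0 = \left(-1 + 1\right) + 0 = 0 + 0 = 0$)
$I = 0$ ($I = 0 \left(-70\right) = 0$)
$\frac{1}{I - 52445} = \frac{1}{0 - 52445} = \frac{1}{-52445} = - \frac{1}{52445}$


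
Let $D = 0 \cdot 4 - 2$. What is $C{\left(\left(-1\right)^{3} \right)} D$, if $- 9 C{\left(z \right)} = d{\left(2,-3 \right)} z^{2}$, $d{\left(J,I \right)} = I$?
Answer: $- \frac{2}{3} \approx -0.66667$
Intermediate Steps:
$C{\left(z \right)} = \frac{z^{2}}{3}$ ($C{\left(z \right)} = - \frac{\left(-3\right) z^{2}}{9} = \frac{z^{2}}{3}$)
$D = -2$ ($D = 0 - 2 = -2$)
$C{\left(\left(-1\right)^{3} \right)} D = \frac{\left(\left(-1\right)^{3}\right)^{2}}{3} \left(-2\right) = \frac{\left(-1\right)^{2}}{3} \left(-2\right) = \frac{1}{3} \cdot 1 \left(-2\right) = \frac{1}{3} \left(-2\right) = - \frac{2}{3}$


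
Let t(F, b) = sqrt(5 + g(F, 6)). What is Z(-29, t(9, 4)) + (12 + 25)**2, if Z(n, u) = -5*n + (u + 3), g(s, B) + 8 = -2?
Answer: 1517 + I*sqrt(5) ≈ 1517.0 + 2.2361*I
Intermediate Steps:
g(s, B) = -10 (g(s, B) = -8 - 2 = -10)
t(F, b) = I*sqrt(5) (t(F, b) = sqrt(5 - 10) = sqrt(-5) = I*sqrt(5))
Z(n, u) = 3 + u - 5*n (Z(n, u) = -5*n + (3 + u) = 3 + u - 5*n)
Z(-29, t(9, 4)) + (12 + 25)**2 = (3 + I*sqrt(5) - 5*(-29)) + (12 + 25)**2 = (3 + I*sqrt(5) + 145) + 37**2 = (148 + I*sqrt(5)) + 1369 = 1517 + I*sqrt(5)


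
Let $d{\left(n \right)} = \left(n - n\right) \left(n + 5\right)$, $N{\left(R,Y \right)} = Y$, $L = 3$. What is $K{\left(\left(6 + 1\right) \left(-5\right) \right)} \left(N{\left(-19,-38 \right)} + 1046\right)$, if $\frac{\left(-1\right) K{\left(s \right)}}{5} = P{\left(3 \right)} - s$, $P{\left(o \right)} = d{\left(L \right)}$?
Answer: $-176400$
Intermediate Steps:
$d{\left(n \right)} = 0$ ($d{\left(n \right)} = 0 \left(5 + n\right) = 0$)
$P{\left(o \right)} = 0$
$K{\left(s \right)} = 5 s$ ($K{\left(s \right)} = - 5 \left(0 - s\right) = - 5 \left(- s\right) = 5 s$)
$K{\left(\left(6 + 1\right) \left(-5\right) \right)} \left(N{\left(-19,-38 \right)} + 1046\right) = 5 \left(6 + 1\right) \left(-5\right) \left(-38 + 1046\right) = 5 \cdot 7 \left(-5\right) 1008 = 5 \left(-35\right) 1008 = \left(-175\right) 1008 = -176400$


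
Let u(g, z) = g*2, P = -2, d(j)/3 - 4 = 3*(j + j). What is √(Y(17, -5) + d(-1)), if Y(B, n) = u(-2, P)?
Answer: I*√10 ≈ 3.1623*I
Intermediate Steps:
d(j) = 12 + 18*j (d(j) = 12 + 3*(3*(j + j)) = 12 + 3*(3*(2*j)) = 12 + 3*(6*j) = 12 + 18*j)
u(g, z) = 2*g
Y(B, n) = -4 (Y(B, n) = 2*(-2) = -4)
√(Y(17, -5) + d(-1)) = √(-4 + (12 + 18*(-1))) = √(-4 + (12 - 18)) = √(-4 - 6) = √(-10) = I*√10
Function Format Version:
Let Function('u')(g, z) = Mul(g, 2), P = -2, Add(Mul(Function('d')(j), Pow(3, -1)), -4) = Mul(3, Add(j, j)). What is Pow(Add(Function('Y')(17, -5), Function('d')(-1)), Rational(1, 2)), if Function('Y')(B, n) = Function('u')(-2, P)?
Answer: Mul(I, Pow(10, Rational(1, 2))) ≈ Mul(3.1623, I)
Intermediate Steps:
Function('d')(j) = Add(12, Mul(18, j)) (Function('d')(j) = Add(12, Mul(3, Mul(3, Add(j, j)))) = Add(12, Mul(3, Mul(3, Mul(2, j)))) = Add(12, Mul(3, Mul(6, j))) = Add(12, Mul(18, j)))
Function('u')(g, z) = Mul(2, g)
Function('Y')(B, n) = -4 (Function('Y')(B, n) = Mul(2, -2) = -4)
Pow(Add(Function('Y')(17, -5), Function('d')(-1)), Rational(1, 2)) = Pow(Add(-4, Add(12, Mul(18, -1))), Rational(1, 2)) = Pow(Add(-4, Add(12, -18)), Rational(1, 2)) = Pow(Add(-4, -6), Rational(1, 2)) = Pow(-10, Rational(1, 2)) = Mul(I, Pow(10, Rational(1, 2)))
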